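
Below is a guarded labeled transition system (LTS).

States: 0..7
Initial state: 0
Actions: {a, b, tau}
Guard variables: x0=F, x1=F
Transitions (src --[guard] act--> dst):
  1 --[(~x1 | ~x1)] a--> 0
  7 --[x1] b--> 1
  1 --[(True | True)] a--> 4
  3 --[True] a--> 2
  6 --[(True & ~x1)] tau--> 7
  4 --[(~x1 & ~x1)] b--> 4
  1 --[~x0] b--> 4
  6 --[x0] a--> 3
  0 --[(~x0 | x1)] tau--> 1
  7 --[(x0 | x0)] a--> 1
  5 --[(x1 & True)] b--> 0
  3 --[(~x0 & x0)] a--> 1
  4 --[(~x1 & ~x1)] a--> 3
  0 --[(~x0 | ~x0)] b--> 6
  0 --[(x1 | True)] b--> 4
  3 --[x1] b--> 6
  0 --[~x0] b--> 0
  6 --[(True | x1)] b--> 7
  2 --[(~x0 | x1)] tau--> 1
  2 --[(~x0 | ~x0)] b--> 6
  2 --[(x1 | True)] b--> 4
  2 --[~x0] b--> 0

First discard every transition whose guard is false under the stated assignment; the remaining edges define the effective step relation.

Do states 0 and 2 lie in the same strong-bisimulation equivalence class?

Refine partition for ~:
  P[0] = {{0,1,2,3,4,5,6,7}}
  P[1] = {{0,2,6},{1,4},{3},{5,7}}
  P[2] = {{0,2},{1},{3},{4},{5,7},{6}}
stable after 3 split(s): 6 block(s)
0∈{0,2}, 2∈{0,2}

Answer: BISIMILAR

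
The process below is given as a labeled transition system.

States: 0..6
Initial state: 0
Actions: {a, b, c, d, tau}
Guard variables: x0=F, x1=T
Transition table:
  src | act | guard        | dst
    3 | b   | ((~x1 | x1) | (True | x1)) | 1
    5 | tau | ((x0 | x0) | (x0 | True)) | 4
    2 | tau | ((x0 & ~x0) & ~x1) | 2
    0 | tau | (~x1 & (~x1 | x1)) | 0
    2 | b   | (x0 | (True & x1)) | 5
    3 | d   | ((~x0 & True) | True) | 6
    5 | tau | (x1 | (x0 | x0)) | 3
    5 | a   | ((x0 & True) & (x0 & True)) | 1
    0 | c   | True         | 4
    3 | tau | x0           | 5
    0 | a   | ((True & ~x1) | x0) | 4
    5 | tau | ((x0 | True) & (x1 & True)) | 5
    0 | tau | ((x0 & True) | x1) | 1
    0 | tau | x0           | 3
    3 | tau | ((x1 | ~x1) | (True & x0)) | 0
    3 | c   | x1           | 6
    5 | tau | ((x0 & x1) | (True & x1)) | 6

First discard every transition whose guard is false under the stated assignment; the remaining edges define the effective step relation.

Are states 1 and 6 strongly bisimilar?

Refine partition for ~:
  round 0: {{0,1,2,3,4,5,6}}
  round 1: {{0},{1,4,6},{2},{3},{5}}
Fixed point at round 2; 5 class(es).
1∈{1,4,6}, 6∈{1,4,6}

Answer: BISIMILAR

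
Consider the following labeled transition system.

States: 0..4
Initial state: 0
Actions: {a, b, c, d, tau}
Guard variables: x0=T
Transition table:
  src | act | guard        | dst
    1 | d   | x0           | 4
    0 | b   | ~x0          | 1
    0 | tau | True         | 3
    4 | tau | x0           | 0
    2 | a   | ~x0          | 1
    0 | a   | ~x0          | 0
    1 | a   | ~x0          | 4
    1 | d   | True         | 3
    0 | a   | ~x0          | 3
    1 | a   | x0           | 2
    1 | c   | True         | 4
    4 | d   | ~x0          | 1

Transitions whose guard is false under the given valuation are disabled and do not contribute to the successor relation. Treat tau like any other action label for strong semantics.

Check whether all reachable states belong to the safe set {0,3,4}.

Answer: INVARIANT HOLDS

Working:
Inv-set: {0,3,4}
Reach set: {0,3}
  0: safe
  3: safe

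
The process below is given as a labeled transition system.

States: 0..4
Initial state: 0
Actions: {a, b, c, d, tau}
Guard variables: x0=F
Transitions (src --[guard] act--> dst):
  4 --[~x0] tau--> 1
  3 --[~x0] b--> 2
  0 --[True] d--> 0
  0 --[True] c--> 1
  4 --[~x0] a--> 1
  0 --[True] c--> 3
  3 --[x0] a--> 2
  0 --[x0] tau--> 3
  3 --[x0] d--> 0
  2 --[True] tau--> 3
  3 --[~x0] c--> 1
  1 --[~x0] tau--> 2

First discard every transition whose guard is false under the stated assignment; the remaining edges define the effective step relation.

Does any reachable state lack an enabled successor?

Reach set: {0,1,2,3}
  0: c→1  c→3  d→0  [3 out]
  1: tau→2  [1 out]
  2: tau→3  [1 out]
  3: b→2  c→1  [2 out]

Answer: DEADLOCK-FREE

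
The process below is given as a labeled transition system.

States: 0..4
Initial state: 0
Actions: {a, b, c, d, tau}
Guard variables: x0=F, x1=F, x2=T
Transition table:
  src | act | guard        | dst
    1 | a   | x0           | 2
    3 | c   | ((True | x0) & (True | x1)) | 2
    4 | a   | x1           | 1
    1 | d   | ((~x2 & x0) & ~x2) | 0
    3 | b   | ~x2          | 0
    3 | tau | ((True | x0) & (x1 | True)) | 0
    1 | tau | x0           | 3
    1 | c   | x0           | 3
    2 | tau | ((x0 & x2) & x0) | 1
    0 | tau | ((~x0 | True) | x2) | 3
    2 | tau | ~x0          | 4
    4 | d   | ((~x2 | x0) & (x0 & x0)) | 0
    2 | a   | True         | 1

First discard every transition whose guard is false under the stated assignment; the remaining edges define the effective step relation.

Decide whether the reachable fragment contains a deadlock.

Reach set: {0,1,2,3,4}
  0: tau→3  [1 exit(s)]
  1: ∅  [STUCK]
  2: a→1  tau→4  [2 exit(s)]
  3: c→2  tau→0  [2 exit(s)]
  4: ∅  [STUCK]
Path to 1: tau·c·a

Answer: DEADLOCK at state 1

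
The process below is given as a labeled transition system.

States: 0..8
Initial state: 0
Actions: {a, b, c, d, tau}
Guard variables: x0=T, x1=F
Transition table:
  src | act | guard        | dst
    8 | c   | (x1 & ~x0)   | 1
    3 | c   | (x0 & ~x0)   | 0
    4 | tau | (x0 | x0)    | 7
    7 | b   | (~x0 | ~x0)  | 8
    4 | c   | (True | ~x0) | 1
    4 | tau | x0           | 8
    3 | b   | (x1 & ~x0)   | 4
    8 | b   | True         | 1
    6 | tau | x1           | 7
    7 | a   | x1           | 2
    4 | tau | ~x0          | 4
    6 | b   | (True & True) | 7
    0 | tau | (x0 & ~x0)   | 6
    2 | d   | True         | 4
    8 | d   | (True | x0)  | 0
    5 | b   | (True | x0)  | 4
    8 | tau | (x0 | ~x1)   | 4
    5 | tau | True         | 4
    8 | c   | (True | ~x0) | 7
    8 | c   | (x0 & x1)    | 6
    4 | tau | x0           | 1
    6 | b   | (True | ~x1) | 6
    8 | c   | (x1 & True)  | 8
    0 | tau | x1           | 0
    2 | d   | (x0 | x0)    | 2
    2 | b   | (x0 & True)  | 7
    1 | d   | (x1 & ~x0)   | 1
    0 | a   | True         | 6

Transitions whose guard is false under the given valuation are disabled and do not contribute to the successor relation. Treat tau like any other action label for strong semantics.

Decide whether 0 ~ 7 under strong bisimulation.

Answer: NOT BISIMILAR

Analysis:
Refine partition for ~:
  P[0] = {{0,1,2,3,4,5,6,7,8}}
  P[1] = {{0},{1,3,7},{2},{4},{5},{6},{8}}
7 equivalence class(es) (converged in 2)
0∈{0}, 7∈{1,3,7}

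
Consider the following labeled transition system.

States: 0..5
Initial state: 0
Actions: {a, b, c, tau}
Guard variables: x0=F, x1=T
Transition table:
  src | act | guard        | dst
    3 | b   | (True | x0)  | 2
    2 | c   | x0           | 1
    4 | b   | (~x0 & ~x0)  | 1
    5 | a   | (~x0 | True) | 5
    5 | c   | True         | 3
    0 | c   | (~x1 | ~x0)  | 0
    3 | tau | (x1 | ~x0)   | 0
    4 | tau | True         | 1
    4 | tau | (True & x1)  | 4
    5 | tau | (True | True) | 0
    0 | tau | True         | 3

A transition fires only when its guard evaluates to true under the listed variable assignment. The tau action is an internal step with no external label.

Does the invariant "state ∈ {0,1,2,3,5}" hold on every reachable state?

Allowed set {0,1,2,3,5}
R = {0,2,3}
  0: ✓
  2: ✓
  3: ✓

Answer: INVARIANT HOLDS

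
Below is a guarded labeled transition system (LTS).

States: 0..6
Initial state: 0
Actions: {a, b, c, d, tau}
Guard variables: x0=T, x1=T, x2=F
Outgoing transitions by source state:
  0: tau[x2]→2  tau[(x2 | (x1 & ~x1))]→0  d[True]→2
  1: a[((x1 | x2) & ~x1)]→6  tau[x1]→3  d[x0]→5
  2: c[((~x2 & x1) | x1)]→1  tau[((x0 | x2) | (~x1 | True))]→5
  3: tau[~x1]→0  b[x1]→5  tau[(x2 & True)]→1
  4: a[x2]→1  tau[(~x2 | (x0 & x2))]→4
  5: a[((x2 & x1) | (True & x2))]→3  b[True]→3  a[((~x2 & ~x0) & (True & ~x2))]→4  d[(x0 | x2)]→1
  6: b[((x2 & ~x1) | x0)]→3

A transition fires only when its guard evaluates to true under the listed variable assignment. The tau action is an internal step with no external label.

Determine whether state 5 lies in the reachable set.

Answer: REACHABLE

Working:
After dropping false guards: 10 live edges.
L0 = {0}
L1 = {2}  total {0,2}
L2 = {1,5}  total {0,1,2,5}
L3 = {3}  total {0,1,2,3,5}
Reach set: {0,1,2,3,5}
trace reaching 5: d·tau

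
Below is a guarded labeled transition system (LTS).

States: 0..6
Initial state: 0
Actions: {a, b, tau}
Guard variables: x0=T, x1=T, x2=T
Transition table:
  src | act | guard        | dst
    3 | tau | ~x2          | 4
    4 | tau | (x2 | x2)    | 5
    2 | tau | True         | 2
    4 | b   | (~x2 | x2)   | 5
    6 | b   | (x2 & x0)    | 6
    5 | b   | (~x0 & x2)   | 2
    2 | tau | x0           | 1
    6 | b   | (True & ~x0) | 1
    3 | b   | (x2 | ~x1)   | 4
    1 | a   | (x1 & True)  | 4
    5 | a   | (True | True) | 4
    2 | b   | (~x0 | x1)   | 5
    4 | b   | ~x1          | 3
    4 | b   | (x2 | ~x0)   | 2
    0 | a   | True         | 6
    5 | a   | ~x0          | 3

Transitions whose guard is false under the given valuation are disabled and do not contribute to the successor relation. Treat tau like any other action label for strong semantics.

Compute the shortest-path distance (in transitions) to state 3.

Layered search for 3:
  L0 = {0}
  L1 = {6}
3 never appears.

Answer: UNREACHABLE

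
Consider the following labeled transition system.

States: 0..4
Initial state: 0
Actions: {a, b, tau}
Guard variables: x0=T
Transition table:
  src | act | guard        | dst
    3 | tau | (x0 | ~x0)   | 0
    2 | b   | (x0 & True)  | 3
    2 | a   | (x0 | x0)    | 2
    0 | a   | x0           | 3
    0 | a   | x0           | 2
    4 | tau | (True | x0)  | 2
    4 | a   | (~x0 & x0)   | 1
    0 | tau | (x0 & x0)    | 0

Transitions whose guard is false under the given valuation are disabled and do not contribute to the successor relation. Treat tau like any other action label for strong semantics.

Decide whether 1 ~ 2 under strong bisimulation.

Answer: NOT BISIMILAR

Analysis:
Bisimulation quotient by refinement:
  round 0: {{0,1,2,3,4}}
  round 1: {{0},{1},{2},{3,4}}
  round 2: {{0},{1},{2},{3},{4}}
stable after 3 split(s): 5 block(s)
[1]={1}  [2]={2}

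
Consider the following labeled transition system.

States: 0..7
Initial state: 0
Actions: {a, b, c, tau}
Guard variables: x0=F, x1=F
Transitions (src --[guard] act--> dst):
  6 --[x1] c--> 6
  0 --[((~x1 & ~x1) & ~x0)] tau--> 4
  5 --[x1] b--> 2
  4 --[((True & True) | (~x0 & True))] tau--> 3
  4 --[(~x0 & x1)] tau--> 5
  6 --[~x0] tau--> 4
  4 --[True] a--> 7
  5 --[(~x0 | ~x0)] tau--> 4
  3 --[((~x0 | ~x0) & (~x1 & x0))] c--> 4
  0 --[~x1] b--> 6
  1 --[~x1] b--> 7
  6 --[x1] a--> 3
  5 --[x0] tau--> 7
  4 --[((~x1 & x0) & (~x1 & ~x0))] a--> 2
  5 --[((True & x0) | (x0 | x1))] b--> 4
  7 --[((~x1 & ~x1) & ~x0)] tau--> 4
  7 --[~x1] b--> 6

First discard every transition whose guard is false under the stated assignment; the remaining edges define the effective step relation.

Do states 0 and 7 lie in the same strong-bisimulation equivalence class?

Refine partition for ~:
  π0 = {{0,1,2,3,4,5,6,7}}
  π1 = {{0,7},{1},{2,3},{4},{5,6}}
stable after 2 split(s): 5 block(s)
class of 0: {0,7}; class of 7: {0,7}

Answer: BISIMILAR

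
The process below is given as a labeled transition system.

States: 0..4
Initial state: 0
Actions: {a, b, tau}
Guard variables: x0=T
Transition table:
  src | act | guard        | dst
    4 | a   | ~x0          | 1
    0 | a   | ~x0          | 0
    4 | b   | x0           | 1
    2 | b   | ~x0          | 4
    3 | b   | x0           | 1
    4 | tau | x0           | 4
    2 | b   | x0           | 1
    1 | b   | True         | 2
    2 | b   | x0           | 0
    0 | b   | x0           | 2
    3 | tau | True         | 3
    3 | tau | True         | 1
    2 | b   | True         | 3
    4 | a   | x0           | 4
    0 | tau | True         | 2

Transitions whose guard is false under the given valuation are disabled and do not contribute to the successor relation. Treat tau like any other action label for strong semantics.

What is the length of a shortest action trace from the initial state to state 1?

Breadth-first toward 1:
  depth 0: {0}
  depth 1: {2}
  depth 2: {1,3}
first hit 1 at d=2 via b·b

Answer: 2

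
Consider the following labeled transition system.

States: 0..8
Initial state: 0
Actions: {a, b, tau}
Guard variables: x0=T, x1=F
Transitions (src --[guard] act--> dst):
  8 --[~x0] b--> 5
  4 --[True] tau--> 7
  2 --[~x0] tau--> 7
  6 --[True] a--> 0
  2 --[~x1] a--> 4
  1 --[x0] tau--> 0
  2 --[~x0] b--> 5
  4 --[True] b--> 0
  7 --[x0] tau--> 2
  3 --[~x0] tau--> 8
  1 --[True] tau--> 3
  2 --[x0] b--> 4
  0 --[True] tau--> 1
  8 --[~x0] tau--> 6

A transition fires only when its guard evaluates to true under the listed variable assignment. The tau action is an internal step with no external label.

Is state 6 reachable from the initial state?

Answer: UNREACHABLE

Working:
After dropping false guards: 9 live edges.
L0 = {0}
L1 = {1}  now seen {0,1}
L2 = {3}  now seen {0,1,3}
R = {0,1,3}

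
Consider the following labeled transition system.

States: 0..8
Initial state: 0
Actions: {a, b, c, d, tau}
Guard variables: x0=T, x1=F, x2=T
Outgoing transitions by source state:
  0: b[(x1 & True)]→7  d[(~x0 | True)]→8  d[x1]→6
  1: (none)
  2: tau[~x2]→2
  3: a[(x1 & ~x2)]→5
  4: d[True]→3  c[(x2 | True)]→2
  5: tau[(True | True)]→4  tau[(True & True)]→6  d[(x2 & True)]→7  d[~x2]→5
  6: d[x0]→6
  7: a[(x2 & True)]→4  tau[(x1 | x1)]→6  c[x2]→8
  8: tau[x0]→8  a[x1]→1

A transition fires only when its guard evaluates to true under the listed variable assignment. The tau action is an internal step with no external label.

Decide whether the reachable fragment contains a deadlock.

Answer: DEADLOCK-FREE

Trace:
Reach set: {0,8}
  0: d→8  [1 out]
  8: tau→8  [1 out]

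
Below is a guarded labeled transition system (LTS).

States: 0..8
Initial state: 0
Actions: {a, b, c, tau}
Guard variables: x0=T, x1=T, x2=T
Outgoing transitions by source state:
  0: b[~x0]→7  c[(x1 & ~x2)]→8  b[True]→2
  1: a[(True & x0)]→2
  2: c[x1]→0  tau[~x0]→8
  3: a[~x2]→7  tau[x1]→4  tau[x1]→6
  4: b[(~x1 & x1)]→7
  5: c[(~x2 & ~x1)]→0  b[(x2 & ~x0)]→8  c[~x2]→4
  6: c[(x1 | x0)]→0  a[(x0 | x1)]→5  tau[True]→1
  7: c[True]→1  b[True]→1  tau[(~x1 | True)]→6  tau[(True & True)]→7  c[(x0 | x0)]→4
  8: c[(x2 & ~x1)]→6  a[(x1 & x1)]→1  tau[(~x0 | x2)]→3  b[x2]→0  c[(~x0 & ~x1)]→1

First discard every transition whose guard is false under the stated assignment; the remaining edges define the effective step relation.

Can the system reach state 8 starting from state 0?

After dropping false guards: 16 live edges.
depth 0: {0}
depth 1: {2}  cumulative {0,2}
Reach set: {0,2}

Answer: UNREACHABLE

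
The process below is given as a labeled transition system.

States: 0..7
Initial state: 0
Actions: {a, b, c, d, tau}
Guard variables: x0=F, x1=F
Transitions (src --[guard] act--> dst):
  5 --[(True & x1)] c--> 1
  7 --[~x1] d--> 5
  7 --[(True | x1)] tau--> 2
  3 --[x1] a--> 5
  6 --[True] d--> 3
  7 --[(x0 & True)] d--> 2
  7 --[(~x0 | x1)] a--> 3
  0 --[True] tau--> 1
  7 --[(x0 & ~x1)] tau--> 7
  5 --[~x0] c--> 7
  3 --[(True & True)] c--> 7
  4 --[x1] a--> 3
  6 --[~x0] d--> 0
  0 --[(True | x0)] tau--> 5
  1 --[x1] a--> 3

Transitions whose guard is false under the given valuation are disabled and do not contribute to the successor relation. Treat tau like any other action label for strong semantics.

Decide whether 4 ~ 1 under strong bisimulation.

Refine partition for ~:
  π0 = {{0,1,2,3,4,5,6,7}}
  π1 = {{0},{1,2,4},{3,5},{6},{7}}
5 equivalence class(es) (converged in 2)
class of 4: {1,2,4}; class of 1: {1,2,4}

Answer: BISIMILAR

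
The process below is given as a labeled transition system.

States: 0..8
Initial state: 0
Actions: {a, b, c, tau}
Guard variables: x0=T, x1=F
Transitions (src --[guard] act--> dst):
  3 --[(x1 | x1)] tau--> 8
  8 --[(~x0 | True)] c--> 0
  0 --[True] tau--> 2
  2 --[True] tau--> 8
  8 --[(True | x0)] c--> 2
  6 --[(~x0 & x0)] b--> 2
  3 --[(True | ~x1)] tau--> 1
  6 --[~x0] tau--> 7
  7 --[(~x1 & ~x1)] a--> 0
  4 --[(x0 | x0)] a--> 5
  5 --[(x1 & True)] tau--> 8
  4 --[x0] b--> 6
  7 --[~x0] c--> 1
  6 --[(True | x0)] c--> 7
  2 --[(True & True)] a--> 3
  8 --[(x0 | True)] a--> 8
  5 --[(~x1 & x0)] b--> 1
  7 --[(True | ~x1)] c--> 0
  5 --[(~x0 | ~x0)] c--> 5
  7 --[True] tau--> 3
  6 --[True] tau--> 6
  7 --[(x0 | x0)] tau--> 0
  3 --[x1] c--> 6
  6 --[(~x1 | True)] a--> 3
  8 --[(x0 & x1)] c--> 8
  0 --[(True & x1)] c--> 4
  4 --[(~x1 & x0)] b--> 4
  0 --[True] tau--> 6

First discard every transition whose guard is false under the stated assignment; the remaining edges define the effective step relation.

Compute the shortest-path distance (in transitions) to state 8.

BFS to 8:
  L0 = {0}
  L1 = {2,6}
  L2 = {3,7,8}
depth(8)=2, e.g. tau·tau

Answer: 2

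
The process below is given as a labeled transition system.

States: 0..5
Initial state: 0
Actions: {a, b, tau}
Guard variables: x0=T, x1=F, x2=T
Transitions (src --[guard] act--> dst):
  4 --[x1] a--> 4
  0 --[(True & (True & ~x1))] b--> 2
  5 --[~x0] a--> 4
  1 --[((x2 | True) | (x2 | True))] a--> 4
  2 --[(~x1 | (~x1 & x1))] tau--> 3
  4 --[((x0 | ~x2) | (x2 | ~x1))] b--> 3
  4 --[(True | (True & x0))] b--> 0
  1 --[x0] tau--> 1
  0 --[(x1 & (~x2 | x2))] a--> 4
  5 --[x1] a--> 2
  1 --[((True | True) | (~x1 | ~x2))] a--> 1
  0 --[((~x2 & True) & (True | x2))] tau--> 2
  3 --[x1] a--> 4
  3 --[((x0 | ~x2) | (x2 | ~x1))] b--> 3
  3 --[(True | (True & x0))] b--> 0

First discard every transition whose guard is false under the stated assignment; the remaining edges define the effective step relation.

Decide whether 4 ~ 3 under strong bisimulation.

Answer: BISIMILAR

Working:
Compute ~ classes (split until stable):
  P[0] = {{0,1,2,3,4,5}}
  P[1] = {{0,3,4},{1},{2},{5}}
  P[2] = {{0},{1},{2},{3,4},{5}}
Fixed point at round 3; 5 class(es).
4∈{3,4}, 3∈{3,4}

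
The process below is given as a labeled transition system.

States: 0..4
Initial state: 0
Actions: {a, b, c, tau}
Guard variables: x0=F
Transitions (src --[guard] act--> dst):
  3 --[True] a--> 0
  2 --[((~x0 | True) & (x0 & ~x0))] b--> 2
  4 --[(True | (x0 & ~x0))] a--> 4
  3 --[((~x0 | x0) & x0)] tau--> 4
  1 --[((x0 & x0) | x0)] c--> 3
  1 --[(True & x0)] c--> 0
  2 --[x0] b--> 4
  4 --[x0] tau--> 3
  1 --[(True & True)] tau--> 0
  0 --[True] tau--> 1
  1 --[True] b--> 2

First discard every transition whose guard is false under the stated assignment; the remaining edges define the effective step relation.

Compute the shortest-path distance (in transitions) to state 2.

Answer: 2

Analysis:
Breadth-first toward 2:
  depth 0: {0}
  depth 1: {1}
  depth 2: {2}
first hit 2 at d=2 via tau·b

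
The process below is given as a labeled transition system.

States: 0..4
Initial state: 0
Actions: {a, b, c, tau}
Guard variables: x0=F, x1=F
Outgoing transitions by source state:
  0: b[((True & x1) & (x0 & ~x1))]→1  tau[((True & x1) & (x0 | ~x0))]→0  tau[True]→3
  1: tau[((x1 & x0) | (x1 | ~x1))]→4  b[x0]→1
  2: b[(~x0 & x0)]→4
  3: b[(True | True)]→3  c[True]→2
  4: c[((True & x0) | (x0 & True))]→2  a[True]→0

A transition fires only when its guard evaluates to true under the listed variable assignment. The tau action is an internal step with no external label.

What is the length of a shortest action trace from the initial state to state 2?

Answer: 2

Analysis:
Layered search for 2:
  L0 = {0}
  L1 = {3}
  L2 = {2}
2 enters at depth 2; path tau·c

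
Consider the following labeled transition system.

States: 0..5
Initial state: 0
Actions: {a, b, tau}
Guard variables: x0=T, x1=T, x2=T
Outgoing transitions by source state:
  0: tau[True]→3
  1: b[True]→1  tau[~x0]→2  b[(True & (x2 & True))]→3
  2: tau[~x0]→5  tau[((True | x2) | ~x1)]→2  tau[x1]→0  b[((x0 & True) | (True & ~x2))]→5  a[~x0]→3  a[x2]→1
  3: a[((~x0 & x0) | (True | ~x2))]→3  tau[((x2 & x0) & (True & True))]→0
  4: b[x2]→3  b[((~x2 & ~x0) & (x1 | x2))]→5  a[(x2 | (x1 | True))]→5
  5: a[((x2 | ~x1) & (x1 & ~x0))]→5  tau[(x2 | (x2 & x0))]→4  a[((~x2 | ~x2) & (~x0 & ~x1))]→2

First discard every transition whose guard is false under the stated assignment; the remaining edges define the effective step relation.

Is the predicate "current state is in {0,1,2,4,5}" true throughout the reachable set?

Answer: INVARIANT VIOLATED at state 3

Analysis:
Safe = {0,1,2,4,5}
R = {0,3}
  0: safe
  3: VIOLATES
reach 3 via tau — violates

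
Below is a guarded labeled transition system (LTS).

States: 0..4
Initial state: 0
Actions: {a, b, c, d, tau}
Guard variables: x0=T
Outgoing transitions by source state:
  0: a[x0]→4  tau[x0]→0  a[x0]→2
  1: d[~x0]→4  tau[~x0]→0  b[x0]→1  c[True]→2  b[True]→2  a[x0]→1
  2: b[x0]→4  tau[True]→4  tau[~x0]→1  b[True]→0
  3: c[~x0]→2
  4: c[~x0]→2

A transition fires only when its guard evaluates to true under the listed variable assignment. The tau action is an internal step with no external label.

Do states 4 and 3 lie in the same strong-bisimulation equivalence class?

Answer: BISIMILAR

Analysis:
Refine partition for ~:
  round 0: {{0,1,2,3,4}}
  round 1: {{0},{1},{2},{3,4}}
stable after 2 split(s): 4 block(s)
4∈{3,4}, 3∈{3,4}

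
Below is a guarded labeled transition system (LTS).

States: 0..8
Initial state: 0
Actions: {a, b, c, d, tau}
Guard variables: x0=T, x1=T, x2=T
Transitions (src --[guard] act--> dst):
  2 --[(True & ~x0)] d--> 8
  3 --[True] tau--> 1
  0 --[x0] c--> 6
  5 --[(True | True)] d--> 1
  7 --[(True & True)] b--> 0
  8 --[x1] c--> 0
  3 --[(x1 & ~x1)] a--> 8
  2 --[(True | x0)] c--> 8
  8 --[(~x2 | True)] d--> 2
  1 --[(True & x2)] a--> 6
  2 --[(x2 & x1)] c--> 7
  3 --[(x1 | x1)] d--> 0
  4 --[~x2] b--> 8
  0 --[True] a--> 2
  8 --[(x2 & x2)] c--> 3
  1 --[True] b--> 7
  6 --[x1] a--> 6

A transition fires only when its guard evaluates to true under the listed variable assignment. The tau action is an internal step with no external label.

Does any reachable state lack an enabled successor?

Answer: DEADLOCK-FREE

Analysis:
Reach set: {0,1,2,3,6,7,8}
  0: a→2  c→6  [deg 2]
  1: a→6  b→7  [deg 2]
  2: c→7  c→8  [deg 2]
  3: d→0  tau→1  [deg 2]
  6: a→6  [deg 1]
  7: b→0  [deg 1]
  8: c→0  c→3  d→2  [deg 3]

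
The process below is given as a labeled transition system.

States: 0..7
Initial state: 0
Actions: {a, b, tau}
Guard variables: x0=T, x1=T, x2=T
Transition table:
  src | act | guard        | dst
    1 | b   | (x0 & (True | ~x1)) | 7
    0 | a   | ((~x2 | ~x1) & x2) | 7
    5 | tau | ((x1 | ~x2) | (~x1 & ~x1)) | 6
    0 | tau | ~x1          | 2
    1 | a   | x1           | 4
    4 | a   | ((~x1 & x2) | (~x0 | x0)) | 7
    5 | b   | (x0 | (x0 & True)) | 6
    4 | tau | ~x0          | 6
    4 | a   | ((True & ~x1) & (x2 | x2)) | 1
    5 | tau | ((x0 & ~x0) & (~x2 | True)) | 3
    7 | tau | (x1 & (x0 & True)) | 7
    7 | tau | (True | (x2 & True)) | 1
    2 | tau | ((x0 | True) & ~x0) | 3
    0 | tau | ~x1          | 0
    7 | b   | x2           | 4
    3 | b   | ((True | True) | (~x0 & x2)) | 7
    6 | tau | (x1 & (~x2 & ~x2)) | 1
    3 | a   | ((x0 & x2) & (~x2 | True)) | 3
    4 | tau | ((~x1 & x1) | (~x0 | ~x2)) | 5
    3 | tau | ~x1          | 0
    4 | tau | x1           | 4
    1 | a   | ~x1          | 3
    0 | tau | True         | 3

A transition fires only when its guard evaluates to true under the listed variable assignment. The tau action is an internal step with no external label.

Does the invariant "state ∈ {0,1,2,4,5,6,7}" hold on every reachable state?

Safe = {0,1,2,4,5,6,7}
R = {0,1,3,4,7}
  0: safe
  1: safe
  3: ✗ unsafe
  4: safe
  7: safe
reach 3 via tau — violates

Answer: INVARIANT VIOLATED at state 3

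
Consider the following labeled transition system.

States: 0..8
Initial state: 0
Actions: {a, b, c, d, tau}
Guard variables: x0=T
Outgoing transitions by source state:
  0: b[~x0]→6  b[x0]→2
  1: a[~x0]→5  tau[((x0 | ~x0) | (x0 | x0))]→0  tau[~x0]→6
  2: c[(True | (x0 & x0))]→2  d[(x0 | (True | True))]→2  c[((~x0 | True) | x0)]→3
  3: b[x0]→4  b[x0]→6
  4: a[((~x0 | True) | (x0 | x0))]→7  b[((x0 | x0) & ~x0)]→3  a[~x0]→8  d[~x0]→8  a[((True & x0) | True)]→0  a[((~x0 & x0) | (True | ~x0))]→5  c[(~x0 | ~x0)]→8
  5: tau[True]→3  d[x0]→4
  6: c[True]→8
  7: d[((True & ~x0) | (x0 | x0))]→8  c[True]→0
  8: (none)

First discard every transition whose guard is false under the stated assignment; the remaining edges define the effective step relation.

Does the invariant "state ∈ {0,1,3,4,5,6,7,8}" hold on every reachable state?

Allowed set {0,1,3,4,5,6,7,8}
Reach set: {0,2,3,4,5,6,7,8}
  0: ok
  2: VIOLATES
  3: ok
  4: ok
  5: ok
  6: ok
  7: ok
  8: ok
witness against invariant: b → 2

Answer: INVARIANT VIOLATED at state 2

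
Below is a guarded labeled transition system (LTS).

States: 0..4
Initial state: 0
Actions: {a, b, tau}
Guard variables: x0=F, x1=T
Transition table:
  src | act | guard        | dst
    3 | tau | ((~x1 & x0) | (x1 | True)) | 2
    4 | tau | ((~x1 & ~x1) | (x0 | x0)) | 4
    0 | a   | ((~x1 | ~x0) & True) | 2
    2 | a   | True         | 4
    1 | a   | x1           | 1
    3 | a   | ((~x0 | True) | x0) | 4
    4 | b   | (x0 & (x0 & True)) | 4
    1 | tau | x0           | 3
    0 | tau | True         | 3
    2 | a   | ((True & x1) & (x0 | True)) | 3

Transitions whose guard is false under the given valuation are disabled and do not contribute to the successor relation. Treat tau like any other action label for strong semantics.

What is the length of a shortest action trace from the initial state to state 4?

Answer: 2

Working:
BFS to 4:
  Layer 0: {0}
  Layer 1: {2,3}
  Layer 2: {4}
first hit 4 at d=2 via a·a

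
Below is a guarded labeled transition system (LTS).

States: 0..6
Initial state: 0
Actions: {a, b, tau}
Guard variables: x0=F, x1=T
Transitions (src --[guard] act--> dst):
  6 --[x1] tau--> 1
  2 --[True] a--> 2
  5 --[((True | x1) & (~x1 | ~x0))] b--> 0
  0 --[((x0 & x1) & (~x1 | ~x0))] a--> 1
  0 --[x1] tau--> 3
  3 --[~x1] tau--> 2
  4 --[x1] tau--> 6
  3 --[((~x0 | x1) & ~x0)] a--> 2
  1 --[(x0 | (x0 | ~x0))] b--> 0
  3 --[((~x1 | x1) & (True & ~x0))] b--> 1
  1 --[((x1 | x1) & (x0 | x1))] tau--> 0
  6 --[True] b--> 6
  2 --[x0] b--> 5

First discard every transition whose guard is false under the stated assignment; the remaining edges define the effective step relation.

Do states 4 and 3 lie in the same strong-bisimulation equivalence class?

Answer: NOT BISIMILAR

Working:
Refine partition for ~:
  P[0] = {{0,1,2,3,4,5,6}}
  P[1] = {{0,4},{1,6},{2},{3},{5}}
  P[2] = {{0},{1},{2},{3},{4},{5},{6}}
7 equivalence class(es) (converged in 3)
class of 4: {4}; class of 3: {3}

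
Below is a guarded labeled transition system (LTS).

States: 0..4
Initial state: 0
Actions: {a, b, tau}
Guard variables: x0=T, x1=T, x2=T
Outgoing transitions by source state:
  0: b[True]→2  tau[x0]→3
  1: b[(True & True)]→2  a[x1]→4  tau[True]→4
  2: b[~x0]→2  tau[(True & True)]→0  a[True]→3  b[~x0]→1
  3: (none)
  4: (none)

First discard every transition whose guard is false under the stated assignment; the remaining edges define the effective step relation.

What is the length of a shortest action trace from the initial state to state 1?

Answer: UNREACHABLE

Working:
Breadth-first toward 1:
  L0 = {0}
  L1 = {2,3}
1 never appears.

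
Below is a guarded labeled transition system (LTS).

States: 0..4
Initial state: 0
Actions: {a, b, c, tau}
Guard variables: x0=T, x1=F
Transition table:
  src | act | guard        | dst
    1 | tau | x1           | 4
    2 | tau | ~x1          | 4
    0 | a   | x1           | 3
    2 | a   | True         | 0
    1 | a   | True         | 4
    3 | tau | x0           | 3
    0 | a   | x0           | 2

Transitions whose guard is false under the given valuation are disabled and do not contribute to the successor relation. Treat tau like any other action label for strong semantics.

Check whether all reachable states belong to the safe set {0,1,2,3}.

Answer: INVARIANT VIOLATED at state 4

Working:
Allowed set {0,1,2,3}
Reach set: {0,2,4}
  0: ✓
  2: ✓
  4: ✗ unsafe
witness against invariant: a·tau → 4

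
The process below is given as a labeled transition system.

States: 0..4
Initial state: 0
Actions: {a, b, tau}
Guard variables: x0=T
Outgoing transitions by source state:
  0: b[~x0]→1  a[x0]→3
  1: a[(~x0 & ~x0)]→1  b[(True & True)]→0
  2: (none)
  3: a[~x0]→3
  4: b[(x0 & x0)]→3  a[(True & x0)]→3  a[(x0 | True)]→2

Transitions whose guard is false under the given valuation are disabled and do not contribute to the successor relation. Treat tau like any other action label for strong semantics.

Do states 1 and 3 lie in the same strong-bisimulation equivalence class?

Answer: NOT BISIMILAR

Trace:
Compute ~ classes (split until stable):
  round 0: {{0,1,2,3,4}}
  round 1: {{0},{1},{2,3},{4}}
Fixed point at round 2; 4 class(es).
[1]={1}  [3]={2,3}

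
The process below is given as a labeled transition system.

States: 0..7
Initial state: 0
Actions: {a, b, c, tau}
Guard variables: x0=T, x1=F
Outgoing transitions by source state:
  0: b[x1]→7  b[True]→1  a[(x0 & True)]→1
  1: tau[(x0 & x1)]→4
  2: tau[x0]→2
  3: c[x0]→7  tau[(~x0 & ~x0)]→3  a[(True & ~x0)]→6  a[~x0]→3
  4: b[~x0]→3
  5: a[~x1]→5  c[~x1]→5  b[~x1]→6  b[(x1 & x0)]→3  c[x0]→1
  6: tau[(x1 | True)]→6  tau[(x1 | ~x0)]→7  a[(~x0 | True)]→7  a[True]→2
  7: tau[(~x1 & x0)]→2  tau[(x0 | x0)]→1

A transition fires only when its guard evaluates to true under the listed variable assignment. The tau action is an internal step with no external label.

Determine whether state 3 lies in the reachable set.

After dropping false guards: 13 live edges.
depth 0: {0}
depth 1: {1}  now seen {0,1}
Reach set: {0,1}

Answer: UNREACHABLE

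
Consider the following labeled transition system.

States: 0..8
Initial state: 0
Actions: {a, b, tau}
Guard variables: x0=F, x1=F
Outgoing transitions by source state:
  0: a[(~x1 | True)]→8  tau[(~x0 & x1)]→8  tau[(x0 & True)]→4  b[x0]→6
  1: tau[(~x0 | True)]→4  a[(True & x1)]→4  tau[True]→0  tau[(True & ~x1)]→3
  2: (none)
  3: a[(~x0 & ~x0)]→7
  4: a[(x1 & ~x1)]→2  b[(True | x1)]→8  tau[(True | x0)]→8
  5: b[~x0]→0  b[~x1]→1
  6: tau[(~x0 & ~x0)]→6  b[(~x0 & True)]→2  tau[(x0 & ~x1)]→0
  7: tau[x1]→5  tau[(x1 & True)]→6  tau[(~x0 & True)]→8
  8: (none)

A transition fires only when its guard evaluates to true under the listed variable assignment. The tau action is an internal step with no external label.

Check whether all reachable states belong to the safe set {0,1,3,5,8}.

Inv-set: {0,1,3,5,8}
Reach set: {0,8}
  0: safe
  8: safe

Answer: INVARIANT HOLDS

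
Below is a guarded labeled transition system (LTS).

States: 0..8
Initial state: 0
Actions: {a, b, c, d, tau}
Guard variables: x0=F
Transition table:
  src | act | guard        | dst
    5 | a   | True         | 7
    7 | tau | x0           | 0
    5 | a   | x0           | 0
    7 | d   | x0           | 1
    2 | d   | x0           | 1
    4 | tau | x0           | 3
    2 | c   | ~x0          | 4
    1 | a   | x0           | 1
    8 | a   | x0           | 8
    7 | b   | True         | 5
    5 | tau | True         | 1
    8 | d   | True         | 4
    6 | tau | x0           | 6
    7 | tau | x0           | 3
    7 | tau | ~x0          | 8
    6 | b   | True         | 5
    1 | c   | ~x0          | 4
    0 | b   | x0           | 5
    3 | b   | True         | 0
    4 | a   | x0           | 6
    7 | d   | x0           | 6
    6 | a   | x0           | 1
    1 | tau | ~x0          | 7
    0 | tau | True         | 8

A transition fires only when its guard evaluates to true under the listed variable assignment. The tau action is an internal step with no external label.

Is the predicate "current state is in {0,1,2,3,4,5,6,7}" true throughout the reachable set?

Answer: INVARIANT VIOLATED at state 8

Trace:
Safe = {0,1,2,3,4,5,6,7}
R = {0,4,8}
  0: ok
  4: ok
  8: ✗ unsafe
witness against invariant: tau → 8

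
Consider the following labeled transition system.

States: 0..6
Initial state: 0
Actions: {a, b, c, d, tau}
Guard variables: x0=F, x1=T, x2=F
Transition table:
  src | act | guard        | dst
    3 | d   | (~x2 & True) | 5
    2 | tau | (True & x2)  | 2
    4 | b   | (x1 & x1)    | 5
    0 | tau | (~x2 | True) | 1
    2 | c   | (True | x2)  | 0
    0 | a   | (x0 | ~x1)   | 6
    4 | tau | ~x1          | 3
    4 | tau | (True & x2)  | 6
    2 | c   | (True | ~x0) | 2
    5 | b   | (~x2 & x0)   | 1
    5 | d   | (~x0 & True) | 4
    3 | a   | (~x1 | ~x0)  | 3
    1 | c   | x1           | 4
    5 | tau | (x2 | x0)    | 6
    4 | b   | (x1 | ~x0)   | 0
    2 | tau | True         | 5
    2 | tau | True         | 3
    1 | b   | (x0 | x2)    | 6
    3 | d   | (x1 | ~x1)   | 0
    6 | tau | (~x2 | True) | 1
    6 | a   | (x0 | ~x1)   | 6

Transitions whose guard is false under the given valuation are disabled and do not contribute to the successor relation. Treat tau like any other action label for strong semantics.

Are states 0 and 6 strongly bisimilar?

Answer: BISIMILAR

Analysis:
Compute ~ classes (split until stable):
  π0 = {{0,1,2,3,4,5,6}}
  π1 = {{0,6},{1},{2},{3},{4},{5}}
stable after 2 split(s): 6 block(s)
[0]={0,6}  [6]={0,6}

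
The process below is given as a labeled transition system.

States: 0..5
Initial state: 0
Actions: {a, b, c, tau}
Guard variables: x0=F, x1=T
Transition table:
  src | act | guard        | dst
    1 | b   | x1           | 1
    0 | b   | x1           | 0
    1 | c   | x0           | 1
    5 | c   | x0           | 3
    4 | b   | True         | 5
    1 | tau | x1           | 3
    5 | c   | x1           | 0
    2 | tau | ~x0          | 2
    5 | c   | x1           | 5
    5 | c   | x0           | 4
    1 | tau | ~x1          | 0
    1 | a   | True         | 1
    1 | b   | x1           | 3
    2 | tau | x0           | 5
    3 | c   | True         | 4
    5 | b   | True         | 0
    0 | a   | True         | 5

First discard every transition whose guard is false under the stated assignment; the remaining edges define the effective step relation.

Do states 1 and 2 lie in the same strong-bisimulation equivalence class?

Refine partition for ~:
  round 0: {{0,1,2,3,4,5}}
  round 1: {{0},{1},{2},{3},{4},{5}}
6 equivalence class(es) (converged in 2)
class of 1: {1}; class of 2: {2}

Answer: NOT BISIMILAR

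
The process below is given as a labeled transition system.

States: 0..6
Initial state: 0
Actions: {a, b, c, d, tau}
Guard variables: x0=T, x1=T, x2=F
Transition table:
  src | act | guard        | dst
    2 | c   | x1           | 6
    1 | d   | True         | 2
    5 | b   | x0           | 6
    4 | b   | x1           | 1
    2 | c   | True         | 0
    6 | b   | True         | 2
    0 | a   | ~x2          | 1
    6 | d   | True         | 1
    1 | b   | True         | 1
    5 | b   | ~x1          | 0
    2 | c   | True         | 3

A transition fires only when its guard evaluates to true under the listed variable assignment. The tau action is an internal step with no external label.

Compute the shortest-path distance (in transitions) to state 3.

BFS to 3:
  Layer 0: {0}
  Layer 1: {1}
  Layer 2: {2}
  Layer 3: {3,6}
first hit 3 at d=3 via a·d·c

Answer: 3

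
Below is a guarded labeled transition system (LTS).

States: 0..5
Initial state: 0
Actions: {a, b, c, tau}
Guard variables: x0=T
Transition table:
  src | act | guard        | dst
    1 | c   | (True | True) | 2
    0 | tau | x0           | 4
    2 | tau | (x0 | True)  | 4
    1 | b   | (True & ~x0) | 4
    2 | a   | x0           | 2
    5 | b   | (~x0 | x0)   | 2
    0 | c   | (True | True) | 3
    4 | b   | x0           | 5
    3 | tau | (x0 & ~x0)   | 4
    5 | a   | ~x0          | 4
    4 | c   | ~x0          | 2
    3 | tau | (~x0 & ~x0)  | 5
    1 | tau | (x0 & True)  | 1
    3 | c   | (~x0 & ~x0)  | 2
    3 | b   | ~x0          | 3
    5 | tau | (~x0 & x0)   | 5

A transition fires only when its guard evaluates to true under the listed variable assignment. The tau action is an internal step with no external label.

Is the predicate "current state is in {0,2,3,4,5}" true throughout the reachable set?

Answer: INVARIANT HOLDS

Working:
Safe = {0,2,3,4,5}
Reach set: {0,2,3,4,5}
  0: ok
  2: ok
  3: ok
  4: ok
  5: ok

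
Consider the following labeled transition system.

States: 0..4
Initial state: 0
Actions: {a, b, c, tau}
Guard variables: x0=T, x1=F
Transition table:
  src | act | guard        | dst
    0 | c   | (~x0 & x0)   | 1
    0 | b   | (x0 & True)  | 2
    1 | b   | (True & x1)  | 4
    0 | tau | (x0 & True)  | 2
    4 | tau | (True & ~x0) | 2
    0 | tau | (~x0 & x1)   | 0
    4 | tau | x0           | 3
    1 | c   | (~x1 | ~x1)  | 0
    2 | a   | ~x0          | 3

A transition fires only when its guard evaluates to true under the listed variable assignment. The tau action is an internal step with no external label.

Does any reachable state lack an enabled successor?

Answer: DEADLOCK at state 2

Working:
Reach set: {0,2}
  0: b→2  tau→2  [deg 2]
  2: ∅  [STUCK]
witness 2: b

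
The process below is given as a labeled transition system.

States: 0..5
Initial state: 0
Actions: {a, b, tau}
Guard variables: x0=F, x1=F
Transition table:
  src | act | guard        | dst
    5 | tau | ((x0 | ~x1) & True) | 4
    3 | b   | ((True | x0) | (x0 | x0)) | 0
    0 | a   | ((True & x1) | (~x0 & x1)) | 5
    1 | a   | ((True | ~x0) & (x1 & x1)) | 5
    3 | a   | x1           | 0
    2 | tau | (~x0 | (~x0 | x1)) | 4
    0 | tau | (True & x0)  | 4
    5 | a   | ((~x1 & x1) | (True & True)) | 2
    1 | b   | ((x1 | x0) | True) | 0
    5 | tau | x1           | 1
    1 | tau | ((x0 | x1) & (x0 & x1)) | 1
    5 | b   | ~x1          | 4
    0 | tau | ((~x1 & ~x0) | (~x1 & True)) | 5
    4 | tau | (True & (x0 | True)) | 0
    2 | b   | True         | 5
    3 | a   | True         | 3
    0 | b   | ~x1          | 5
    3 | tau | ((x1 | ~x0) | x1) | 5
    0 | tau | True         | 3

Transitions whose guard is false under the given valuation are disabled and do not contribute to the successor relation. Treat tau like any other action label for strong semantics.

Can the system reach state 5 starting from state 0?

After dropping false guards: 13 live edges.
depth 0: {0}
depth 1: {3,5}  cumulative {0,3,5}
depth 2: {2,4}  cumulative {0,2,3,4,5}
Reachable = {0,2,3,4,5}
trace reaching 5: tau

Answer: REACHABLE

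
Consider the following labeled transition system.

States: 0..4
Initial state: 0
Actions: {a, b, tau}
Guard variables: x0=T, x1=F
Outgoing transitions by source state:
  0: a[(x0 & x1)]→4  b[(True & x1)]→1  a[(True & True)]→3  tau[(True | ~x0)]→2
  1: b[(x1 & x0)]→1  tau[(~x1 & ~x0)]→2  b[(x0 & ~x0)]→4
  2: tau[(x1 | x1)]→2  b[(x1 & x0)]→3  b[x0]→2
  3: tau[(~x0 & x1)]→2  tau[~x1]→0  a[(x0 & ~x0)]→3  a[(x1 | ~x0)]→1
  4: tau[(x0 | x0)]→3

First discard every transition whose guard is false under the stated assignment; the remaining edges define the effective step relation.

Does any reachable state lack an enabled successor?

R = {0,2,3}
  0: a→3  tau→2  [deg 2]
  2: b→2  [deg 1]
  3: tau→0  [deg 1]

Answer: DEADLOCK-FREE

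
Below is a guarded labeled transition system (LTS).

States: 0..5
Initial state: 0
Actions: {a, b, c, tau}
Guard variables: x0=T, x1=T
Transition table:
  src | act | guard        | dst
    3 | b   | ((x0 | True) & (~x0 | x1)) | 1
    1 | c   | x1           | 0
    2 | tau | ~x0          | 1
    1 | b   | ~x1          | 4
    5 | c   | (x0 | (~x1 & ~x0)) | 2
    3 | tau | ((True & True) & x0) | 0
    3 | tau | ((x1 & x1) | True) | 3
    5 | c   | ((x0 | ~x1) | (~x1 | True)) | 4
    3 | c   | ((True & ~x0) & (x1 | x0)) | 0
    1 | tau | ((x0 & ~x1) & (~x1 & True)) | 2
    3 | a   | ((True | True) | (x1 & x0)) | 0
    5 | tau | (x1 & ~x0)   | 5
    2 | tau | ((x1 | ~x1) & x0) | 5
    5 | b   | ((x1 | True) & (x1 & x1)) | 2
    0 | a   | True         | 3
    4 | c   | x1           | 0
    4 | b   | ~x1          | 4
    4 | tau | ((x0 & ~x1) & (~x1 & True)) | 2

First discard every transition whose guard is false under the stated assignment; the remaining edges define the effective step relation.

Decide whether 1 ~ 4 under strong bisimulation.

Refine partition for ~:
  round 0: {{0,1,2,3,4,5}}
  round 1: {{0},{1,4},{2},{3},{5}}
5 equivalence class(es) (converged in 2)
class of 1: {1,4}; class of 4: {1,4}

Answer: BISIMILAR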